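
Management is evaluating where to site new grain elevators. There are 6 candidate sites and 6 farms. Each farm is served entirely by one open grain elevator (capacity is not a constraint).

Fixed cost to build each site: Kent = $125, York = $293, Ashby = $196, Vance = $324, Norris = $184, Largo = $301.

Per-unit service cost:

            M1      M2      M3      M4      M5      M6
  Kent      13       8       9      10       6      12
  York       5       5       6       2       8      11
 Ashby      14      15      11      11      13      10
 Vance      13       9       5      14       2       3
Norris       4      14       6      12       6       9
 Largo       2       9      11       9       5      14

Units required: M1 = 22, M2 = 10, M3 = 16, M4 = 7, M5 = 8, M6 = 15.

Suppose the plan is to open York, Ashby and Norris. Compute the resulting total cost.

Total cost: 1104

Each farm is assigned to its cheapest site among the open ones.
{York, Ashby, Norris}: M1→Norris 4·22=88, M2→York 5·10=50, M3→York 6·16=96, M4→York 2·7=14, M5→Norris 6·8=48, M6→Norris 9·15=135. Service 431; fixed 673; total 1104.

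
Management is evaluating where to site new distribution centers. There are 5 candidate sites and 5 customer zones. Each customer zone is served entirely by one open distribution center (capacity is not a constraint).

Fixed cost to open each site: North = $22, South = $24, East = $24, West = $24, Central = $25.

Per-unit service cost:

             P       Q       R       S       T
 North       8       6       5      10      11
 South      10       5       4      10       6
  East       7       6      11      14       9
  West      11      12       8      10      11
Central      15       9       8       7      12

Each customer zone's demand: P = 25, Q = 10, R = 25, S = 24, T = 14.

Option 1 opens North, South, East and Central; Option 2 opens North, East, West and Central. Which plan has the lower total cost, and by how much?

Option 1: {North, South, East, Central}: P→East 7·25=175, Q→South 5·10=50, R→South 4·25=100, S→Central 7·24=168, T→South 6·14=84. Service 577; fixed 95; total 672.
Option 2: {North, East, West, Central}: P→East 7·25=175, Q→North 6·10=60, R→North 5·25=125, S→Central 7·24=168, T→East 9·14=126. Service 654; fixed 95; total 749.
Difference: |672 − 749| = 77.

Option 1 is cheaper by 77.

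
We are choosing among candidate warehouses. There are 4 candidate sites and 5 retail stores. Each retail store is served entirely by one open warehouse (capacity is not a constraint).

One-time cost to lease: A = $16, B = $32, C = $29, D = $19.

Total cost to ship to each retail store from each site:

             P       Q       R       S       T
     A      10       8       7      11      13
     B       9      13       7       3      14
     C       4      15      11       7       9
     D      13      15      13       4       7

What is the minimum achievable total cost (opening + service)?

Minimum total cost: 65

For any fixed open set, each retail store goes to its cheapest open site; total = fixed + service.
{A}: P→A 10, Q→A 8, R→A 7, S→A 11, T→A 13. Service 49; fixed 16; total 65.
{A, D}: P→A 10, Q→A 8, R→A 7, S→D 4, T→D 7. Service 36; fixed 35; total 71.
{D}: service 52 + fixed 19 = 71
{A, B, C, D}: P→C 4, Q→A 8, R→A 7, S→B 3, T→D 7. Service 29; fixed 96; total 125.
No other subset beats 65.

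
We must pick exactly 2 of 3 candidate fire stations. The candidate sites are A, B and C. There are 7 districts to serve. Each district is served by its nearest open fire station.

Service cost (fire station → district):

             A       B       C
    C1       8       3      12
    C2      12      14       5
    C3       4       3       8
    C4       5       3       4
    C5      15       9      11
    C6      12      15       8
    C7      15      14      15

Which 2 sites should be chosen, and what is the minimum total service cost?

Choose B and C; total service cost 45.

With exactly 2 open, each district uses its cheapest among the chosen.
{B, C}: C1→B 3, C2→C 5, C3→B 3, C4→B 3, C5→B 9, C6→C 8, C7→B 14. Service cost 45.
{A, C}: service cost 55
{A, B}: service cost 56
Among all 3 size-2 choices, {B, C} is lowest.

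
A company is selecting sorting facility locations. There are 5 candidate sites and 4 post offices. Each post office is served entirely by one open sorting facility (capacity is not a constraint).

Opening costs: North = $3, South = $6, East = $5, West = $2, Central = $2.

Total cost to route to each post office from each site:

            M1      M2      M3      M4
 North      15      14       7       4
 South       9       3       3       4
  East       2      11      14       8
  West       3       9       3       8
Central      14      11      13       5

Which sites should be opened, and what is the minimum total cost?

Open South and West; minimum total cost 21.

For any fixed open set, each post office goes to its cheapest open site; total = fixed + service.
{South, West}: M1→West 3, M2→South 3, M3→South 3, M4→South 4. Service 13; fixed 8; total 21.
{South, East}: service 12 + fixed 11 = 23
{South, West, Central}: service 13 + fixed 10 = 23
{North, South, East, West, Central}: service 12 + fixed 18 = 30
No other subset beats 21.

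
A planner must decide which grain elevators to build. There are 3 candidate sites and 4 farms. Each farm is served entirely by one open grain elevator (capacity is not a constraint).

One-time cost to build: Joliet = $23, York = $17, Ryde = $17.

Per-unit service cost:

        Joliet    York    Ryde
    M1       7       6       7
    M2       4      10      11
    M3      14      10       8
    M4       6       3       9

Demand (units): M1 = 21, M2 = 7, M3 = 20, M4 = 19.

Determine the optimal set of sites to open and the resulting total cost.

Open Joliet, York and Ryde; minimum total cost 428.

For any fixed open set, each farm goes to its cheapest open site; total = fixed + service.
{Joliet, York, Ryde}: M1→York 6·21=126, M2→Joliet 4·7=28, M3→Ryde 8·20=160, M4→York 3·19=57. Service 371; fixed 57; total 428.
{York, Ryde}: service 413 + fixed 34 = 447
{Joliet, York}: M1→York 6·21=126, M2→Joliet 4·7=28, M3→York 10·20=200, M4→York 3·19=57. Service 411; fixed 40; total 451.
{York}: service 453 + fixed 17 = 470
No other subset beats 428.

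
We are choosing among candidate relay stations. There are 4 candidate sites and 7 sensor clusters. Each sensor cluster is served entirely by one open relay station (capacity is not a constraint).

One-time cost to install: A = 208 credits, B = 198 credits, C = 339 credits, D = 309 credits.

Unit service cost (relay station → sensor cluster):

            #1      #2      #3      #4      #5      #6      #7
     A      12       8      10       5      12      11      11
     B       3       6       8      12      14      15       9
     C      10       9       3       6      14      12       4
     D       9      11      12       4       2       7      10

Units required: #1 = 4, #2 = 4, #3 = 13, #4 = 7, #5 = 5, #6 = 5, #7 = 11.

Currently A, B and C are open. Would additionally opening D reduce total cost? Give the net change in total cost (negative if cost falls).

Current service cost with {A, B, C}: 269.
Adding D: each sensor cluster re-picks its cheapest; new service cost 192, saving 77.
Extra fixed cost: 309. Net change = 309 − 77 = 232.
(Totals: 1014 → 1246.)

No — net change +232 (cost rises by 232).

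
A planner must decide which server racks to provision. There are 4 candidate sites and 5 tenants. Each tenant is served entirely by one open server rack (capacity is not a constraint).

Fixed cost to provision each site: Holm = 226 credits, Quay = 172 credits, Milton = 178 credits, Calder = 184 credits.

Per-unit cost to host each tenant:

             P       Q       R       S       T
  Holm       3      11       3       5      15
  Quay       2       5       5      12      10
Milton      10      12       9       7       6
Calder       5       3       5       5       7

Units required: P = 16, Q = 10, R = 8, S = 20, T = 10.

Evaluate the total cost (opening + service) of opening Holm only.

Each tenant is assigned to its cheapest site among the open ones.
{Holm}: P→Holm 3·16=48, Q→Holm 11·10=110, R→Holm 3·8=24, S→Holm 5·20=100, T→Holm 15·10=150. Service 432; fixed 226; total 658.

Total cost: 658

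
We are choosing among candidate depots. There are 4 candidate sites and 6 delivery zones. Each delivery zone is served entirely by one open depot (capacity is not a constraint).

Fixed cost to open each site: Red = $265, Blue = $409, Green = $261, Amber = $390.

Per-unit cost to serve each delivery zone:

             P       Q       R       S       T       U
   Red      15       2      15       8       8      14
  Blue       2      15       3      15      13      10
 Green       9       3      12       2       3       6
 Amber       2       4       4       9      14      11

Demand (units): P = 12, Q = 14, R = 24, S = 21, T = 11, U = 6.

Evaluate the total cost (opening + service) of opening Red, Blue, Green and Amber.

Each delivery zone is assigned to its cheapest site among the open ones.
{Red, Blue, Green, Amber}: P→Blue 2·12=24, Q→Red 2·14=28, R→Blue 3·24=72, S→Green 2·21=42, T→Green 3·11=33, U→Green 6·6=36. Service 235; fixed 1325; total 1560.

Total cost: 1560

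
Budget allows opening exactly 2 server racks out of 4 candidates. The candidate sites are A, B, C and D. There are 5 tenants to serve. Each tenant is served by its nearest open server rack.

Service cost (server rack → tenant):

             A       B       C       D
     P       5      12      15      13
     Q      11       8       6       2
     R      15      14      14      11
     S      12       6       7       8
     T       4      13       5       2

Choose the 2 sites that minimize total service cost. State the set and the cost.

Choose A and D; total service cost 28.

With exactly 2 open, each tenant uses its cheapest among the chosen.
{A, D}: P→A 5, Q→D 2, R→D 11, S→D 8, T→D 2. Service cost 28.
{B, D}: service cost 33
{C, D}: service cost 35
Among all 6 size-2 choices, {A, D} is lowest.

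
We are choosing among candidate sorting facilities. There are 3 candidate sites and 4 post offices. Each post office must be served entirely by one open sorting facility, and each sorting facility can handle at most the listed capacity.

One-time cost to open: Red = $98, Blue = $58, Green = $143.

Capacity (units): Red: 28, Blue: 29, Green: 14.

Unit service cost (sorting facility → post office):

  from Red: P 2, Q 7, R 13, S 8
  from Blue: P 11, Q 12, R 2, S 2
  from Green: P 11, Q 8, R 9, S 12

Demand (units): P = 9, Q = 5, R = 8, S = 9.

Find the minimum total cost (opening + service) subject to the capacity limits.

Minimum total cost: 243

Open {Red, Blue}: P→Red 2·9=18, Q→Red 7·5=35, R→Blue 2·8=16, S→Blue 2·9=18.
Loads: Red carries 14/28, Blue carries 17/29. Service 87; fixed 156; total 243.
Next best feasible plan costs 268.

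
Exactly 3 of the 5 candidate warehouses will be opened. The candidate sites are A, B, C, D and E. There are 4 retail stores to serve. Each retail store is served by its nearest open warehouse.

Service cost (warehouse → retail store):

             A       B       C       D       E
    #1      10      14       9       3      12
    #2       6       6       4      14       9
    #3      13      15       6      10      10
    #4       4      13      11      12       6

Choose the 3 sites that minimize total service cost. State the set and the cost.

Choose A, C and D; total service cost 17.

With exactly 3 open, each retail store uses its cheapest among the chosen.
{A, C, D}: #1→D 3, #2→C 4, #3→C 6, #4→A 4. Service cost 17.
{C, D, E}: service cost 19
{A, B, C}: service cost 23
Among all 10 size-3 choices, {A, C, D} is lowest.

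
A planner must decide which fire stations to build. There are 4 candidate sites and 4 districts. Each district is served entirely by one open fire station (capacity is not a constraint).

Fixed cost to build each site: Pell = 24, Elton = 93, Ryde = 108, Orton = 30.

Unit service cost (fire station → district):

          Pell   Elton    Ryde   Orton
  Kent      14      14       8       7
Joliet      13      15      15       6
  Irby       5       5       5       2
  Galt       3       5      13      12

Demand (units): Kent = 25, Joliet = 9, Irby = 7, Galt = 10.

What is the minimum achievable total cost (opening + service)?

For any fixed open set, each district goes to its cheapest open site; total = fixed + service.
{Pell, Orton}: Kent→Orton 7·25=175, Joliet→Orton 6·9=54, Irby→Orton 2·7=14, Galt→Pell 3·10=30. Service 273; fixed 54; total 327.
{Orton}: service 363 + fixed 30 = 393
{Elton, Orton}: Kent→Orton 7·25=175, Joliet→Orton 6·9=54, Irby→Orton 2·7=14, Galt→Elton 5·10=50. Service 293; fixed 123; total 416.
{Pell, Elton, Ryde, Orton}: Kent→Orton 7·25=175, Joliet→Orton 6·9=54, Irby→Orton 2·7=14, Galt→Pell 3·10=30. Service 273; fixed 255; total 528.
No other subset beats 327.

Minimum total cost: 327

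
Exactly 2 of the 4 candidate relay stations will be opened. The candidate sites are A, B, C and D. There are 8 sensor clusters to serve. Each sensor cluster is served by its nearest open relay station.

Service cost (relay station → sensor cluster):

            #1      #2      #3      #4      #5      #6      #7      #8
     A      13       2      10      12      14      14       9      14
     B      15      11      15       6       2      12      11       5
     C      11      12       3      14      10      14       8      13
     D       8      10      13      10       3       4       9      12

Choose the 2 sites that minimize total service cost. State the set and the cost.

Choose B and D; total service cost 57.

With exactly 2 open, each sensor cluster uses its cheapest among the chosen.
{B, D}: #1→D 8, #2→D 10, #3→D 13, #4→B 6, #5→B 2, #6→D 4, #7→D 9, #8→B 5. Service cost 57.
{A, D}: service cost 58
{B, C}: service cost 58
Among all 6 size-2 choices, {B, D} is lowest.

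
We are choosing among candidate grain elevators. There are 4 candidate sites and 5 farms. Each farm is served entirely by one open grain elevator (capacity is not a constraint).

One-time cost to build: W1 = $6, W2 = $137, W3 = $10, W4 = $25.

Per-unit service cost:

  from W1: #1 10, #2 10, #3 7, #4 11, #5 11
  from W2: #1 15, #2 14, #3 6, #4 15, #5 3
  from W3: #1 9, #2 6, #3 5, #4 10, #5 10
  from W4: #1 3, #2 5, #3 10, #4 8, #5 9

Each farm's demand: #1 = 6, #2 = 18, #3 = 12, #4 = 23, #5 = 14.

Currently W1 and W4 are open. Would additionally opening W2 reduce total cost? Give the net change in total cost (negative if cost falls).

Current service cost with {W1, W4}: 502.
Adding W2: each farm re-picks its cheapest; new service cost 406, saving 96.
Extra fixed cost: 137. Net change = 137 − 96 = 41.
(Totals: 533 → 574.)

No — net change +41 (cost rises by 41).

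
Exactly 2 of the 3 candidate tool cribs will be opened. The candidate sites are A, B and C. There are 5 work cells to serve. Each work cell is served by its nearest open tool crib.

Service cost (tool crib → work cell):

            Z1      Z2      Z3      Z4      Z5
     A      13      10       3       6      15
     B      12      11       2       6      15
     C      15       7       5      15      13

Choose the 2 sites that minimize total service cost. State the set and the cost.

Choose B and C; total service cost 40.

With exactly 2 open, each work cell uses its cheapest among the chosen.
{B, C}: Z1→B 12, Z2→C 7, Z3→B 2, Z4→B 6, Z5→C 13. Service cost 40.
{A, C}: service cost 42
{A, B}: service cost 45
Among all 3 size-2 choices, {B, C} is lowest.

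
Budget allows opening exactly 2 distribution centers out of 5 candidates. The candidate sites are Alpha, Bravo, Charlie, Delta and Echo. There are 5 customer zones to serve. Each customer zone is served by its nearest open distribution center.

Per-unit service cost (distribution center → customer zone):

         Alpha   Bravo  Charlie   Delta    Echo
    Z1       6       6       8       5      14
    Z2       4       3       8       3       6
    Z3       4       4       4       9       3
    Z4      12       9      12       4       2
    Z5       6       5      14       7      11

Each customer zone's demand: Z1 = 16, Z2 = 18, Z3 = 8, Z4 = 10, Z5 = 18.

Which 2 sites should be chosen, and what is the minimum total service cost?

With exactly 2 open, each customer zone uses its cheapest among the chosen.
{Bravo, Echo}: Z1→Bravo 6·16=96, Z2→Bravo 3·18=54, Z3→Echo 3·8=24, Z4→Echo 2·10=20, Z5→Bravo 5·18=90. Service cost 284.
{Bravo, Delta}: service cost 296
{Delta, Echo}: service cost 304
Among all 10 size-2 choices, {Bravo, Echo} is lowest.

Choose Bravo and Echo; total service cost 284.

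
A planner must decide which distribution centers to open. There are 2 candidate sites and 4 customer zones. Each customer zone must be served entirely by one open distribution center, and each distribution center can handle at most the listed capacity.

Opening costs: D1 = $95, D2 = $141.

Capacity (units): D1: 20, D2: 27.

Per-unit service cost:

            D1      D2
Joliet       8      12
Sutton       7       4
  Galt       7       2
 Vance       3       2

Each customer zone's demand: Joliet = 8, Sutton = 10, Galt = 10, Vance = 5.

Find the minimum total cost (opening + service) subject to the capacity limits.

Open {D1, D2}: Joliet→D1 8·8=64, Sutton→D2 4·10=40, Galt→D2 2·10=20, Vance→D2 2·5=10.
Loads: D1 carries 8/20, D2 carries 25/27. Service 134; fixed 236; total 370.
Next best feasible plan costs 375.

Minimum total cost: 370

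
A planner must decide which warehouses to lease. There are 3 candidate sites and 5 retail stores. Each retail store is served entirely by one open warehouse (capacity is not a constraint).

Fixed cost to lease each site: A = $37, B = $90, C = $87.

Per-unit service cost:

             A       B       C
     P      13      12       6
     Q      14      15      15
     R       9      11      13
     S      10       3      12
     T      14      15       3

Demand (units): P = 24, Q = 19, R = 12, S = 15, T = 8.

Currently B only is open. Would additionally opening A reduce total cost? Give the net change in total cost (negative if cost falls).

Current service cost with {B}: 870.
Adding A: each retail store re-picks its cheapest; new service cost 819, saving 51.
Extra fixed cost: 37. Net change = 37 − 51 = -14.
(Totals: 960 → 946.)

Yes — net change −14 (cost falls by 14).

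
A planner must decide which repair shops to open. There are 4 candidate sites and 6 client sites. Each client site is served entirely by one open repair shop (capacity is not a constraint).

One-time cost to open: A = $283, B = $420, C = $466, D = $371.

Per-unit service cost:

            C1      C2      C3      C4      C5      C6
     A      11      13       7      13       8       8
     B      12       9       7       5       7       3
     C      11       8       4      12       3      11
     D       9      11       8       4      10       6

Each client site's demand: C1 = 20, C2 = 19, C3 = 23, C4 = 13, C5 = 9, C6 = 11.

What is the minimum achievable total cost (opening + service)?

Minimum total cost: 1152

For any fixed open set, each client site goes to its cheapest open site; total = fixed + service.
{D}: C1→D 9·20=180, C2→D 11·19=209, C3→D 8·23=184, C4→D 4·13=52, C5→D 10·9=90, C6→D 6·11=66. Service 781; fixed 371; total 1152.
{B}: service 733 + fixed 420 = 1153
{C}: service 768 + fixed 466 = 1234
{A, B, C, D}: C1→D 9·20=180, C2→C 8·19=152, C3→C 4·23=92, C4→D 4·13=52, C5→C 3·9=27, C6→B 3·11=33. Service 536; fixed 1540; total 2076.
(All 15 nonempty subsets were checked; D only is lowest.)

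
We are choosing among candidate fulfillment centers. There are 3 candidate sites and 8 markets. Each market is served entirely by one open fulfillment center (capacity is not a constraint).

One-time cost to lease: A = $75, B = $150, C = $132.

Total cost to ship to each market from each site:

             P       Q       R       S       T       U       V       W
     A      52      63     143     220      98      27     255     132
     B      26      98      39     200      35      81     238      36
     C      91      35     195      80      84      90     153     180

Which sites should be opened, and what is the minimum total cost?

Open B and C; minimum total cost 767.

For any fixed open set, each market goes to its cheapest open site; total = fixed + service.
{B, C}: P→B 26, Q→C 35, R→B 39, S→C 80, T→B 35, U→B 81, V→C 153, W→B 36. Service 485; fixed 282; total 767.
{A, B, C}: service 431 + fixed 357 = 788
{A, B}: P→B 26, Q→A 63, R→B 39, S→B 200, T→B 35, U→A 27, V→B 238, W→B 36. Service 664; fixed 225; total 889.
{A}: service 990 + fixed 75 = 1065
No other subset beats 767.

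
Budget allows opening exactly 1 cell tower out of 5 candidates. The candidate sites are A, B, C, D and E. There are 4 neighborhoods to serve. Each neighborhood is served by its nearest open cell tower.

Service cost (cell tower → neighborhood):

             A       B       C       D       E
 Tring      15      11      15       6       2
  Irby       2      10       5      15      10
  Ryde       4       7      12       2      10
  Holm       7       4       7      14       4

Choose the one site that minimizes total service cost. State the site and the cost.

With exactly 1 open, each neighborhood uses its cheapest among the chosen.
{E}: Tring→E 2, Irby→E 10, Ryde→E 10, Holm→E 4. Service cost 26.
{A}: service cost 28
{B}: service cost 32
Among all 5 size-1 choices, {E} is lowest.

Choose E only; total service cost 26.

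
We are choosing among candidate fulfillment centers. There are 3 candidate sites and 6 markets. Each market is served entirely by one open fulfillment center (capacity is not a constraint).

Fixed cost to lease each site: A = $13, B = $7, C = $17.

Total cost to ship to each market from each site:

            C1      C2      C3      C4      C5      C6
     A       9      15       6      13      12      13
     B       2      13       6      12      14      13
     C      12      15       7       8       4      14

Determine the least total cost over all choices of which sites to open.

For any fixed open set, each market goes to its cheapest open site; total = fixed + service.
{B}: C1→B 2, C2→B 13, C3→B 6, C4→B 12, C5→B 14, C6→B 13. Service 60; fixed 7; total 67.
{B, C}: service 46 + fixed 24 = 70
{C}: service 60 + fixed 17 = 77
{A, B, C}: C1→B 2, C2→B 13, C3→A 6, C4→C 8, C5→C 4, C6→A 13. Service 46; fixed 37; total 83.
(All 7 nonempty subsets were checked; B only is lowest.)

Minimum total cost: 67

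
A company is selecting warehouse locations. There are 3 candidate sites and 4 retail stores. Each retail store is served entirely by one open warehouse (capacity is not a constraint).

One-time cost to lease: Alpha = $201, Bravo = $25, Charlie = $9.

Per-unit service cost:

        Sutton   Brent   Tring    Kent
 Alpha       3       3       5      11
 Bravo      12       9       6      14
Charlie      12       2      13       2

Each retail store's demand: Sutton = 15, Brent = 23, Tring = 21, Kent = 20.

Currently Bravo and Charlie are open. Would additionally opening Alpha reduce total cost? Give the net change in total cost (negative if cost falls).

Current service cost with {Bravo, Charlie}: 392.
Adding Alpha: each retail store re-picks its cheapest; new service cost 236, saving 156.
Extra fixed cost: 201. Net change = 201 − 156 = 45.
(Totals: 426 → 471.)

No — net change +45 (cost rises by 45).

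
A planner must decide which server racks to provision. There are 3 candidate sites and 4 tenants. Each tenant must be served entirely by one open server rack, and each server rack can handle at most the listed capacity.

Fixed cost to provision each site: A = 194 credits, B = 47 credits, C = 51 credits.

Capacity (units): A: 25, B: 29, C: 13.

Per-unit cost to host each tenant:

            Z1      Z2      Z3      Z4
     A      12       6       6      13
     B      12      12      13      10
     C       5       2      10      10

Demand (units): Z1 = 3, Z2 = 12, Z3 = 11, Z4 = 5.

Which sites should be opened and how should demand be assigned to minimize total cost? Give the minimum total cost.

Open {B, C}: Z1→B 12·3=36, Z2→C 2·12=24, Z3→B 13·11=143, Z4→B 10·5=50.
Loads: B carries 19/29, C carries 12/13. Service 253; fixed 98; total 351.
Next best feasible plan costs 436.

Minimum total cost: 351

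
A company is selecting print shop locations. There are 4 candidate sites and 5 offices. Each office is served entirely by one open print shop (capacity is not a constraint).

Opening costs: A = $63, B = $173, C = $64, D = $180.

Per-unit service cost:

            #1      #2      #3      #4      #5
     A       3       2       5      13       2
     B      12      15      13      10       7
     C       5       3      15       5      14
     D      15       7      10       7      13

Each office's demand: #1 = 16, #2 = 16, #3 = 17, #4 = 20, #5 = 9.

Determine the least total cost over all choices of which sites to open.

Minimum total cost: 410

For any fixed open set, each office goes to its cheapest open site; total = fixed + service.
{A, C}: #1→A 3·16=48, #2→A 2·16=32, #3→A 5·17=85, #4→C 5·20=100, #5→A 2·9=18. Service 283; fixed 127; total 410.
{A}: #1→A 3·16=48, #2→A 2·16=32, #3→A 5·17=85, #4→A 13·20=260, #5→A 2·9=18. Service 443; fixed 63; total 506.
{A, D}: service 323 + fixed 243 = 566
{A, B, C, D}: #1→A 3·16=48, #2→A 2·16=32, #3→A 5·17=85, #4→C 5·20=100, #5→A 2·9=18. Service 283; fixed 480; total 763.
No other subset beats 410.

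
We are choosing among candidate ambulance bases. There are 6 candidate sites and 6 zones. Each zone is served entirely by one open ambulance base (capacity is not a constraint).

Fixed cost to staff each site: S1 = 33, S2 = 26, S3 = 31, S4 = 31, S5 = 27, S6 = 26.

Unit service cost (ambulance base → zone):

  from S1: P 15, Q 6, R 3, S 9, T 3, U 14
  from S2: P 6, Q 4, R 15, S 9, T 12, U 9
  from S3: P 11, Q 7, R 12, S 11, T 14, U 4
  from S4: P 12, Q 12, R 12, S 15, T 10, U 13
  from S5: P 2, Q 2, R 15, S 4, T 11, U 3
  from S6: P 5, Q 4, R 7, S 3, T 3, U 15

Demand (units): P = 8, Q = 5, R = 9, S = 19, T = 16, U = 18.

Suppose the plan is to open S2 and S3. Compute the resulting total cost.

Each zone is assigned to its cheapest site among the open ones.
{S2, S3}: P→S2 6·8=48, Q→S2 4·5=20, R→S3 12·9=108, S→S2 9·19=171, T→S2 12·16=192, U→S3 4·18=72. Service 611; fixed 57; total 668.

Total cost: 668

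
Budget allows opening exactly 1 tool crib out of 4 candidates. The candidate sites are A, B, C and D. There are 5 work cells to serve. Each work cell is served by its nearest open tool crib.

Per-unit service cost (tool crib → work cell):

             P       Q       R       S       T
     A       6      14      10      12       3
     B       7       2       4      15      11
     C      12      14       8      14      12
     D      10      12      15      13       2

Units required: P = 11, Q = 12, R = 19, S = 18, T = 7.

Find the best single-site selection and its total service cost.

Choose B only; total service cost 524.

With exactly 1 open, each work cell uses its cheapest among the chosen.
{B}: P→B 7·11=77, Q→B 2·12=24, R→B 4·19=76, S→B 15·18=270, T→B 11·7=77. Service cost 524.
{A}: service cost 661
{D}: service cost 787
Among all 4 size-1 choices, {B} is lowest.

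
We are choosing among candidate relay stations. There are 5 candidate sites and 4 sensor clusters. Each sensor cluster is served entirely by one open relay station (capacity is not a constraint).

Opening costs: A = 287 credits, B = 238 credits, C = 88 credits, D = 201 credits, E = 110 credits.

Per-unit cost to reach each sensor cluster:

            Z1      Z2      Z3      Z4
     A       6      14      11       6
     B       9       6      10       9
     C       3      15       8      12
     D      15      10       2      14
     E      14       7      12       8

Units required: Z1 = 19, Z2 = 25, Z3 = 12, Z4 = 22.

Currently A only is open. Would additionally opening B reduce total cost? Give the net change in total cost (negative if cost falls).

Current service cost with {A}: 728.
Adding B: each sensor cluster re-picks its cheapest; new service cost 516, saving 212.
Extra fixed cost: 238. Net change = 238 − 212 = 26.
(Totals: 1015 → 1041.)

No — net change +26 (cost rises by 26).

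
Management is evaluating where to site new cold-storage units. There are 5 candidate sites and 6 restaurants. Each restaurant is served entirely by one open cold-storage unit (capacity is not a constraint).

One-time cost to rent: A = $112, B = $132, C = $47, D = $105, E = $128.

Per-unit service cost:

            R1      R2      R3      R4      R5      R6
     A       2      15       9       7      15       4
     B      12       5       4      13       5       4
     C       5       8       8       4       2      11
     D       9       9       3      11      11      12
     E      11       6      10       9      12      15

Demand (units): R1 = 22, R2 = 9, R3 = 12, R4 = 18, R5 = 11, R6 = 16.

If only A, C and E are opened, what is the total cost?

Each restaurant is assigned to its cheapest site among the open ones.
{A, C, E}: R1→A 2·22=44, R2→E 6·9=54, R3→C 8·12=96, R4→C 4·18=72, R5→C 2·11=22, R6→A 4·16=64. Service 352; fixed 287; total 639.

Total cost: 639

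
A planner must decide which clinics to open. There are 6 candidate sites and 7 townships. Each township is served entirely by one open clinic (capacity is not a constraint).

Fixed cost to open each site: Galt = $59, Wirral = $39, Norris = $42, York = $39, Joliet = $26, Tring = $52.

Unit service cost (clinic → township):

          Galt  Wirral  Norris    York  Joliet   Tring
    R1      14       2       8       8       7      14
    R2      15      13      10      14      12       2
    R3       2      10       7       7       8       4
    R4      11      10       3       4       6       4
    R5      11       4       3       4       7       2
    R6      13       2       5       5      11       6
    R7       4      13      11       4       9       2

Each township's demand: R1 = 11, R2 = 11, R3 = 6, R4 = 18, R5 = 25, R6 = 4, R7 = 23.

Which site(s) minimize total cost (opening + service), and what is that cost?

For any fixed open set, each township goes to its cheapest open site; total = fixed + service.
{Wirral, Tring}: R1→Wirral 2·11=22, R2→Tring 2·11=22, R3→Tring 4·6=24, R4→Tring 4·18=72, R5→Tring 2·25=50, R6→Wirral 2·4=8, R7→Tring 2·23=46. Service 244; fixed 91; total 335.
{Wirral, Norris, Tring}: service 226 + fixed 133 = 359
{Wirral, Joliet, Tring}: service 244 + fixed 117 = 361
{Galt, Wirral, Norris, York, Joliet, Tring}: R1→Wirral 2·11=22, R2→Tring 2·11=22, R3→Galt 2·6=12, R4→Norris 3·18=54, R5→Tring 2·25=50, R6→Wirral 2·4=8, R7→Tring 2·23=46. Service 214; fixed 257; total 471.
No other subset beats 335.

Open Wirral and Tring; minimum total cost 335.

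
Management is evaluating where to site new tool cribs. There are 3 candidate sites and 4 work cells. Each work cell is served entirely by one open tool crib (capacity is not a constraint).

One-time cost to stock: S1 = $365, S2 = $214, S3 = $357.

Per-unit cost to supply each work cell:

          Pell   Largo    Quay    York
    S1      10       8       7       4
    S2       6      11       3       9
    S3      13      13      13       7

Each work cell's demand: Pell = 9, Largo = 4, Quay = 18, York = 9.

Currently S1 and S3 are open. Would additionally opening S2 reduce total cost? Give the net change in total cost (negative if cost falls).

Current service cost with {S1, S3}: 284.
Adding S2: each work cell re-picks its cheapest; new service cost 176, saving 108.
Extra fixed cost: 214. Net change = 214 − 108 = 106.
(Totals: 1006 → 1112.)

No — net change +106 (cost rises by 106).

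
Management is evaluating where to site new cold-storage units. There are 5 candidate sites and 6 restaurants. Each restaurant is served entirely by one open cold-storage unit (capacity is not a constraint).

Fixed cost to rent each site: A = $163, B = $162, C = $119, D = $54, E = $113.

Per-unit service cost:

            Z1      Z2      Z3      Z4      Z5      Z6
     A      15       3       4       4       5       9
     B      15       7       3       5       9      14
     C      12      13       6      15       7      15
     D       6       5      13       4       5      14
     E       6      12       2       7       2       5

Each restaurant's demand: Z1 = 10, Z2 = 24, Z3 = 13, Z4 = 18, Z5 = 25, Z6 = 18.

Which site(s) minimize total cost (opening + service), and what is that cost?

For any fixed open set, each restaurant goes to its cheapest open site; total = fixed + service.
{D, E}: Z1→D 6·10=60, Z2→D 5·24=120, Z3→E 2·13=26, Z4→D 4·18=72, Z5→E 2·25=50, Z6→E 5·18=90. Service 418; fixed 167; total 585.
{A, E}: service 370 + fixed 276 = 646
{A, D, E}: Z1→D 6·10=60, Z2→A 3·24=72, Z3→E 2·13=26, Z4→A 4·18=72, Z5→E 2·25=50, Z6→E 5·18=90. Service 370; fixed 330; total 700.
{A, B, C, D, E}: Z1→D 6·10=60, Z2→A 3·24=72, Z3→E 2·13=26, Z4→A 4·18=72, Z5→E 2·25=50, Z6→E 5·18=90. Service 370; fixed 611; total 981.
No other subset beats 585.

Open D and E; minimum total cost 585.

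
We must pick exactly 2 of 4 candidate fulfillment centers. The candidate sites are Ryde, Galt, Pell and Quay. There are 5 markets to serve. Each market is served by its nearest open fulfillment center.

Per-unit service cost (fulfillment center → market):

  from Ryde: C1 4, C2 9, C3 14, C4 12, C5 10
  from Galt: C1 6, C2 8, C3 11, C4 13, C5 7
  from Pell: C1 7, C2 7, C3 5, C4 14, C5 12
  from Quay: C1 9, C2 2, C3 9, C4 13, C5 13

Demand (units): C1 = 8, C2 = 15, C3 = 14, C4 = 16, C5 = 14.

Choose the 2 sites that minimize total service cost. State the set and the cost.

With exactly 2 open, each market uses its cheapest among the chosen.
{Galt, Quay}: C1→Galt 6·8=48, C2→Quay 2·15=30, C3→Quay 9·14=126, C4→Galt 13·16=208, C5→Galt 7·14=98. Service cost 510.
{Ryde, Quay}: service cost 520
{Galt, Pell}: service cost 529
Among all 6 size-2 choices, {Galt, Quay} is lowest.

Choose Galt and Quay; total service cost 510.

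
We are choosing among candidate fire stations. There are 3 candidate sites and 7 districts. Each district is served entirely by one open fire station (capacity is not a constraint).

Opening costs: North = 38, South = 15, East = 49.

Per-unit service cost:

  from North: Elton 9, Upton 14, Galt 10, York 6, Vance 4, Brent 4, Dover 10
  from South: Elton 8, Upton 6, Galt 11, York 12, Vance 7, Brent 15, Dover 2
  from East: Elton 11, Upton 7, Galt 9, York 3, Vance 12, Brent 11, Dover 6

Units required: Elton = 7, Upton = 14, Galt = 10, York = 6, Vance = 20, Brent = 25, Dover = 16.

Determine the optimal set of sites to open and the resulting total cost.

Open North and South; minimum total cost 541.

For any fixed open set, each district goes to its cheapest open site; total = fixed + service.
{North, South}: Elton→South 8·7=56, Upton→South 6·14=84, Galt→North 10·10=100, York→North 6·6=36, Vance→North 4·20=80, Brent→North 4·25=100, Dover→South 2·16=32. Service 488; fixed 53; total 541.
{North, South, East}: service 460 + fixed 102 = 562
{North, East}: service 545 + fixed 87 = 632
{South}: service 869 + fixed 15 = 884
No other subset beats 541.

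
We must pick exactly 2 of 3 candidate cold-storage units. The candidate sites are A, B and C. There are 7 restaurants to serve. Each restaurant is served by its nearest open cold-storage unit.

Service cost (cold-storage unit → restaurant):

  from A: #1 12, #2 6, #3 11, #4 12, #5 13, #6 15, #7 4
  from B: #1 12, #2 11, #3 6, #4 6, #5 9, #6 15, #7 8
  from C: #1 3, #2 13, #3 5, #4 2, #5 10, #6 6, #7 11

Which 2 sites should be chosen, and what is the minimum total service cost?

With exactly 2 open, each restaurant uses its cheapest among the chosen.
{A, C}: #1→C 3, #2→A 6, #3→C 5, #4→C 2, #5→C 10, #6→C 6, #7→A 4. Service cost 36.
{B, C}: service cost 44
{A, B}: service cost 58
Among all 3 size-2 choices, {A, C} is lowest.

Choose A and C; total service cost 36.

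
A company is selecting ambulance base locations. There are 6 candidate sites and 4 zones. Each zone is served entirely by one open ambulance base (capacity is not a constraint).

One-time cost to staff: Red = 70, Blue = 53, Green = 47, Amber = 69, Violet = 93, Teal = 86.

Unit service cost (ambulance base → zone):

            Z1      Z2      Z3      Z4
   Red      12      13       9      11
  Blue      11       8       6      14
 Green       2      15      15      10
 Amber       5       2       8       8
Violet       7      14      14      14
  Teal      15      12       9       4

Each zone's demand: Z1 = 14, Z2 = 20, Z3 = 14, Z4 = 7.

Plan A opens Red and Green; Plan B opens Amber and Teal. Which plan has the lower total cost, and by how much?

Plan B is cheaper by 196.

Plan A: {Red, Green}: Z1→Green 2·14=28, Z2→Red 13·20=260, Z3→Red 9·14=126, Z4→Green 10·7=70. Service 484; fixed 117; total 601.
Plan B: {Amber, Teal}: Z1→Amber 5·14=70, Z2→Amber 2·20=40, Z3→Amber 8·14=112, Z4→Teal 4·7=28. Service 250; fixed 155; total 405.
Difference: |601 − 405| = 196.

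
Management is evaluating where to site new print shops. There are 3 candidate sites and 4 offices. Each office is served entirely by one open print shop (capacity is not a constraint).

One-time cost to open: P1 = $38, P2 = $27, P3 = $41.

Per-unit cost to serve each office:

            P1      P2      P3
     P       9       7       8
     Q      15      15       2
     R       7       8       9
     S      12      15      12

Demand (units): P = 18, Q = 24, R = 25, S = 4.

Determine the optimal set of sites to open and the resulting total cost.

Open P2 and P3; minimum total cost 490.

For any fixed open set, each office goes to its cheapest open site; total = fixed + service.
{P2, P3}: P→P2 7·18=126, Q→P3 2·24=48, R→P2 8·25=200, S→P3 12·4=48. Service 422; fixed 68; total 490.
{P1, P3}: P→P3 8·18=144, Q→P3 2·24=48, R→P1 7·25=175, S→P1 12·4=48. Service 415; fixed 79; total 494.
{P1, P2, P3}: service 397 + fixed 106 = 503
{P2}: P→P2 7·18=126, Q→P2 15·24=360, R→P2 8·25=200, S→P2 15·4=60. Service 746; fixed 27; total 773.
No other subset beats 490.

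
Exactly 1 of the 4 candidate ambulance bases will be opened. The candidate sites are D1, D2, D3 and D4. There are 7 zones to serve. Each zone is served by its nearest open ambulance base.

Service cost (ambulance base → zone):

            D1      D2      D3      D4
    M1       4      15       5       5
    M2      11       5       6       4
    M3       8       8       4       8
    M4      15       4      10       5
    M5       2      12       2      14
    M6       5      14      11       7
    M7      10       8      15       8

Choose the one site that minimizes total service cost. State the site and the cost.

With exactly 1 open, each zone uses its cheapest among the chosen.
{D4}: M1→D4 5, M2→D4 4, M3→D4 8, M4→D4 5, M5→D4 14, M6→D4 7, M7→D4 8. Service cost 51.
{D3}: service cost 53
{D1}: service cost 55
Among all 4 size-1 choices, {D4} is lowest.

Choose D4 only; total service cost 51.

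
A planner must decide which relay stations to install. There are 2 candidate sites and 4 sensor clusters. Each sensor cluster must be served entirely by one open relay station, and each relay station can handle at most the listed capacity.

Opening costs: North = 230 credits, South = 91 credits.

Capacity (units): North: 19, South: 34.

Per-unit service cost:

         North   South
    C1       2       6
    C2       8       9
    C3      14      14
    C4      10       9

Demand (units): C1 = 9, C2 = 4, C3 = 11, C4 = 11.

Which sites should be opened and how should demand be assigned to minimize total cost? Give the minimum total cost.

Open {North, South}: C1→North 2·9=18, C2→North 8·4=32, C3→South 14·11=154, C4→South 9·11=99.
Loads: North carries 13/19, South carries 22/34. Service 303; fixed 321; total 624.
Next best feasible plan costs 628.

Minimum total cost: 624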